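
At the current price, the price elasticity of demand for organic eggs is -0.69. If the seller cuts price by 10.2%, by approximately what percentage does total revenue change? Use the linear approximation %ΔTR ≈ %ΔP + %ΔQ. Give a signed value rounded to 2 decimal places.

-3.16%

%ΔQ ≈ Ed × %ΔP = (-0.69) × (-10.2%) = +7.0380%
%ΔTR ≈ %ΔP + %ΔQ = (-10.2%) + (+7.0380%) = -3.1620%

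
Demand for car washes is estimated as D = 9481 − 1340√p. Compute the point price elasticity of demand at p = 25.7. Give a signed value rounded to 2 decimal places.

dD/dp = −1340/(2√p) = -132.162. At p = 25.7, D = 2687.85.
Ed = (dD/dp)·(p/D) = (-132.162) × (25.7/2687.85) = -1.2636…

-1.26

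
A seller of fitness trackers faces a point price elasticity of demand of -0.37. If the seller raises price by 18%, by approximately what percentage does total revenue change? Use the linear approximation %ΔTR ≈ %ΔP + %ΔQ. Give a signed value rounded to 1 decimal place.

%ΔQ ≈ Ed × %ΔP = (-0.37) × (+18%) = -6.6600%
%ΔTR ≈ %ΔP + %ΔQ = (+18%) + (-6.6600%) = +11.3400%

+11.3%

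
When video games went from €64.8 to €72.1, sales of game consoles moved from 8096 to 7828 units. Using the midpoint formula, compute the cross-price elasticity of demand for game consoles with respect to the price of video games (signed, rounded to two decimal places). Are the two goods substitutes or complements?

%ΔQ_{game consoles} = (7828 − 8096)/avg = -268/7962 = -0.033659…
%ΔP_{video games} = (72.1 − 64.8)/avg = 7.3/68.45 = 0.106647…
E_cross = (-268/7962) / (7.3/68.45) = -0.3156…
E_cross < 0 ⇒ the goods are complements.

-0.32; complements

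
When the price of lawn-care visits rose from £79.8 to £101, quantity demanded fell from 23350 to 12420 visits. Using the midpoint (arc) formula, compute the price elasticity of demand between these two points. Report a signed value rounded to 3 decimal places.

-2.606

%ΔQ = (12420 − 23350) / [(23350 + 12420)/2] = -10930/17885 = -0.611126…
%ΔP = (101 − 79.8) / [(79.8 + 101)/2] = 21.2/90.4 = 0.234513…
Arc Ed = %ΔQ / %ΔP = (-10930/17885) / (21.2/90.4) = -2.60593…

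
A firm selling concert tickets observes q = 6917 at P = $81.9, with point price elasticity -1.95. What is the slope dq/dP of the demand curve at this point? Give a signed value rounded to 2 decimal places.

Ed = (dq/dP)·(P/q) ⇒ dq/dP = Ed·q/P = (-1.95)·6917/81.9 = -164.6904…

-164.69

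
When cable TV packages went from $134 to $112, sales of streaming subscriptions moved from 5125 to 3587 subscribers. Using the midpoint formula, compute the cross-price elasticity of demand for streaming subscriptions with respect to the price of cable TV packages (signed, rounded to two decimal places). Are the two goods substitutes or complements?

1.97; substitutes

%ΔQ_{streaming subscriptions} = (3587 − 5125)/avg = -1538/4356 = -0.353076…
%ΔP_{cable TV packages} = (112 − 134)/avg = -22/123 = -0.178861…
E_cross = (-1538/4356) / (-22/123) = 1.9740…
E_cross > 0 ⇒ the goods are substitutes.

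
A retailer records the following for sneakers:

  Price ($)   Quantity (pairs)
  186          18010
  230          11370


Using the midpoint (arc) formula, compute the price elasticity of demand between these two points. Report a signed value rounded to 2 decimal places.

-2.14

%ΔQ = (11370 − 18010) / [(18010 + 11370)/2] = -6640/14690 = -0.452008…
%ΔP = (230 − 186) / [(186 + 230)/2] = 44/208 = 0.211538…
Arc Ed = %ΔQ / %ΔP = (-6640/14690) / (44/208) = -2.1367…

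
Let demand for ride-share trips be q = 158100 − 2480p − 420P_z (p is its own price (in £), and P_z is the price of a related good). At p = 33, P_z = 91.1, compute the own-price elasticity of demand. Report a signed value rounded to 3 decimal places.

At the given values, q = 158100 − 2480(33) − 420(91.1) = 37998.
∂q/∂p = −2480.
E = (-2480) × (33/37998) = -2.15379…

-2.154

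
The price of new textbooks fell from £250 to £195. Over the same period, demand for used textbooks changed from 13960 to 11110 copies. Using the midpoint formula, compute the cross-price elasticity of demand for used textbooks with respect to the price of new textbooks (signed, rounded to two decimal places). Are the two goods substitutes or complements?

0.92; substitutes

%ΔQ_{used textbooks} = (11110 − 13960)/avg = -2850/12535 = -0.227363…
%ΔP_{new textbooks} = (195 − 250)/avg = -55/222.5 = -0.247191…
E_cross = (-2850/12535) / (-55/222.5) = 0.9197…
E_cross > 0 ⇒ the goods are substitutes.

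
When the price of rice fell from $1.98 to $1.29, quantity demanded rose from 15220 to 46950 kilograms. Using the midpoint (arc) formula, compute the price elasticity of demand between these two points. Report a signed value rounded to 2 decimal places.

-2.42

%ΔQ = (46950 − 15220) / [(15220 + 46950)/2] = 31730/31085 = 1.020749…
%ΔP = (1.29 − 1.98) / [(1.98 + 1.29)/2] = -0.69/1.635 = -0.422018…
Arc Ed = %ΔQ / %ΔP = (31730/31085) / (-0.69/1.635) = -2.4187…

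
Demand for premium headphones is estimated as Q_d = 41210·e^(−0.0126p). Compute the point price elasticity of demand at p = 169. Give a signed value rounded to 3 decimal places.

-2.129

dQ_d/dp = −0.0126·Q_d = -61.7428. At p = 169, Q_d = 4900.22.
Ed = (dQ_d/dp)·(p/Q_d) = (-61.7428) × (169/4900.22) = -2.1294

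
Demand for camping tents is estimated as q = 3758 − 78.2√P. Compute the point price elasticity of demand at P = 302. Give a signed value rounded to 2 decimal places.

-0.28

dq/dP = −78.2/(2√P) = -2.24995. At P = 302, q = 2399.03.
Ed = (dq/dP)·(P/q) = (-2.24995) × (302/2399.03) = -0.2832…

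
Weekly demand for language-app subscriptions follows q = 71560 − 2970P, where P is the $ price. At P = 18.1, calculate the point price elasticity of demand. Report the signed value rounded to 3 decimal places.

-3.020

dq/dP = −2970. At P = 18.1, q = 71560 − 2970(18.1) = 17803.
Ed = (dq/dP)·(P/q) = −2970 × (18.1/17803) = -3.01954…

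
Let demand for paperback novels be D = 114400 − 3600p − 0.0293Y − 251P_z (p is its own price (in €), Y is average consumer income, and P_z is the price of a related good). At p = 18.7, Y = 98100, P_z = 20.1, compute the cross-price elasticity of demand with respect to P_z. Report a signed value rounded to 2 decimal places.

At the given values, D = 114400 − 3600(18.7) − 0.0293(98100) − 251(20.1) = 39160.57.
∂D/∂P_z = -251.
E = (-251) × (20.1/39160.57) = -0.1288…

-0.13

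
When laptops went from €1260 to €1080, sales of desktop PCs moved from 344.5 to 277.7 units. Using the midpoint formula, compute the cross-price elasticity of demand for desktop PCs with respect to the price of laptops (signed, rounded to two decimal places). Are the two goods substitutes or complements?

1.40; substitutes

%ΔQ_{desktop PCs} = (277.7 − 344.5)/avg = -66.8/311.1 = -0.214721…
%ΔP_{laptops} = (1080 − 1260)/avg = -180/1170 = -0.153846…
E_cross = (-66.8/311.1) / (-180/1170) = 1.3956…
E_cross > 0 ⇒ the goods are substitutes.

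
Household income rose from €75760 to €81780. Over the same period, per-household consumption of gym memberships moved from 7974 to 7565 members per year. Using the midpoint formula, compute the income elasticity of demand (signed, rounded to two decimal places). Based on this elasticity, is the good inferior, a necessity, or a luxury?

-0.69; inferior

%ΔQ = (7565 − 7974)/[( 7974 + 7565)/2] = -409/7769.5 = -0.052641…
%ΔIncome = (81780 − 75760)/[( 75760 + 81780)/2] = 6020/78770 = 0.076425…
E_income = (-409/7769.5) / (6020/78770) = -0.6888…
E_income < 0 ⇒ inferior good.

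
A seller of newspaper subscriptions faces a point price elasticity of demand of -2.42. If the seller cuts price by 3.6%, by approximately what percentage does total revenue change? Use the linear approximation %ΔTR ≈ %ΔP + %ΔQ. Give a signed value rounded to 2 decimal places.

+5.11%

%ΔQ ≈ Ed × %ΔP = (-2.42) × (-3.6%) = +8.7120%
%ΔTR ≈ %ΔP + %ΔQ = (-3.6%) + (+8.7120%) = +5.1120%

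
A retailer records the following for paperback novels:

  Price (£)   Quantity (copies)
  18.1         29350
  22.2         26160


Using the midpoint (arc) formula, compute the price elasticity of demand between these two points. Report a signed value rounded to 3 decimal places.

-0.565

%ΔQ = (26160 − 29350) / [(29350 + 26160)/2] = -3190/27755 = -0.114934…
%ΔP = (22.2 − 18.1) / [(18.1 + 22.2)/2] = 4.1/20.15 = 0.203473…
Arc Ed = %ΔQ / %ΔP = (-3190/27755) / (4.1/20.15) = -0.56485…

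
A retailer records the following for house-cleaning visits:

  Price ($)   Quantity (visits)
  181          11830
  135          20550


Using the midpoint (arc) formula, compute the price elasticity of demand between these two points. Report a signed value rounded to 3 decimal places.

-1.850

%ΔQ = (20550 − 11830) / [(11830 + 20550)/2] = 8720/16190 = 0.538604…
%ΔP = (135 − 181) / [(181 + 135)/2] = -46/158 = -0.291139…
Arc Ed = %ΔQ / %ΔP = (8720/16190) / (-46/158) = -1.84998…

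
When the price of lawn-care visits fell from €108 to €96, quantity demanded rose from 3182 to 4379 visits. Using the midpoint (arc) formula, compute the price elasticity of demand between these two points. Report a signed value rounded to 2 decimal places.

%ΔQ = (4379 − 3182) / [(3182 + 4379)/2] = 1197/3780.5 = 0.316624…
%ΔP = (96 − 108) / [(108 + 96)/2] = -12/102 = -0.117647…
Arc Ed = %ΔQ / %ΔP = (1197/3780.5) / (-12/102) = -2.6913…

-2.69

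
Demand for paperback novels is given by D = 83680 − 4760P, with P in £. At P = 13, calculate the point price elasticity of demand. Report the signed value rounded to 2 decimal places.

-2.84

dD/dP = −4760. At P = 13, D = 83680 − 4760(13) = 21800.
Ed = (dD/dP)·(P/D) = −4760 × (13/21800) = -2.8385…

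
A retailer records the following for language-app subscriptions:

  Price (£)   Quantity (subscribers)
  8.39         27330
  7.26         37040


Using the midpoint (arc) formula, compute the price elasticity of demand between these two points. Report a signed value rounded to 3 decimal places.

%ΔQ = (37040 − 27330) / [(27330 + 37040)/2] = 9710/32185 = 0.301693…
%ΔP = (7.26 − 8.39) / [(8.39 + 7.26)/2] = -1.13/7.825 = -0.144408…
Arc Ed = %ΔQ / %ΔP = (9710/32185) / (-1.13/7.825) = -2.08915…

-2.089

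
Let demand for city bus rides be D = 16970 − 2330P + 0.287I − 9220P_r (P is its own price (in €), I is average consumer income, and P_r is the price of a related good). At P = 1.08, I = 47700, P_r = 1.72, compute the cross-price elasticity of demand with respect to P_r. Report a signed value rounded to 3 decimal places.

At the given values, D = 16970 − 2330(1.08) + 0.287(47700) − 9220(1.72) = 12285.1.
∂D/∂P_r = -9220.
E = (-9220) × (1.72/12285.1) = -1.29086…

-1.291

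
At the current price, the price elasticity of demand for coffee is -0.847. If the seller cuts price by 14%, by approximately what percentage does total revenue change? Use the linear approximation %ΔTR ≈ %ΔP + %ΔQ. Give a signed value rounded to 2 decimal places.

-2.14%

%ΔQ ≈ Ed × %ΔP = (-0.847) × (-14%) = +11.8580%
%ΔTR ≈ %ΔP + %ΔQ = (-14%) + (+11.8580%) = -2.1420%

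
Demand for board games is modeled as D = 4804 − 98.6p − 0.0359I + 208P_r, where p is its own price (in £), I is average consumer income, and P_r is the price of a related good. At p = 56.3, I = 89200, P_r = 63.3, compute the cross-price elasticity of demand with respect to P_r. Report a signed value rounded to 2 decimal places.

1.43

At the given values, D = 4804 − 98.6(56.3) − 0.0359(89200) + 208(63.3) = 9216.94.
∂D/∂P_r = 208.
E = (208) × (63.3/9216.94) = 1.4285…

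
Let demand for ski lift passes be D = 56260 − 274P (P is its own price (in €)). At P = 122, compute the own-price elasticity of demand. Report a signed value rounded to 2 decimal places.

At the given values, D = 56260 − 274(122) = 22832.
∂D/∂P = −274.
E = (-274) × (122/22832) = -1.4640…

-1.46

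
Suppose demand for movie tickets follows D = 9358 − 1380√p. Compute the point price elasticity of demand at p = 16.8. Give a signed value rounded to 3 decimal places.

dD/dp = −1380/(2√p) = -168.343. At p = 16.8, D = 3701.68.
Ed = (dD/dp)·(p/D) = (-168.343) × (16.8/3701.68) = -0.76401…

-0.764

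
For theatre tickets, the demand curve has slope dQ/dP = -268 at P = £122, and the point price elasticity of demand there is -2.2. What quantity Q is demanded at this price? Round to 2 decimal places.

14861.82

Ed = (dQ/dP)·(P/Q) ⇒ Q = (dQ/dP)·P/Ed = (-268)·122/(-2.2) = 14861.8181…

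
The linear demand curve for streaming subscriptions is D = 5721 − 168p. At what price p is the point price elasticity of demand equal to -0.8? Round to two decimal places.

Ed = −168p/(5721 − 168p). Set this equal to -0.8:
168p = 0.8·(5721 − 168p) ⇒ 168p(1 + 0.8) = 0.8·5721
p = 0.8·5721 / (168·1.8) = 15.1349…

15.13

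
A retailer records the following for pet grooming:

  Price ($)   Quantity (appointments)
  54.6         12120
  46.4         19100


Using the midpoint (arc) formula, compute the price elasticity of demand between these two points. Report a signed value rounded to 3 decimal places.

-2.754

%ΔQ = (19100 − 12120) / [(12120 + 19100)/2] = 6980/15610 = 0.447149…
%ΔP = (46.4 − 54.6) / [(54.6 + 46.4)/2] = -8.2/50.5 = -0.162376…
Arc Ed = %ΔQ / %ΔP = (6980/15610) / (-8.2/50.5) = -2.75378…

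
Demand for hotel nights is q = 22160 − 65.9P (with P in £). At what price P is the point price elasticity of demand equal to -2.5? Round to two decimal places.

Ed = −65.9P/(22160 − 65.9P). Set this equal to -2.5:
65.9P = 2.5·(22160 − 65.9P) ⇒ 65.9P(1 + 2.5) = 2.5·22160
P = 2.5·22160 / (65.9·3.5) = 240.1907…

240.19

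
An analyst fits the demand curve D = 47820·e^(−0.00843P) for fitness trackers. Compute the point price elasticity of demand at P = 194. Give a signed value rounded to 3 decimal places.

dD/dP = −0.00843·D = -78.5567. At P = 194, D = 9318.71.
Ed = (dD/dP)·(P/D) = (-78.5567) × (194/9318.71) = -1.63542

-1.635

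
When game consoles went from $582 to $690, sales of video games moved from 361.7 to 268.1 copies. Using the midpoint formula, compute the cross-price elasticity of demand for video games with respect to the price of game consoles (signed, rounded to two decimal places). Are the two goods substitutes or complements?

%ΔQ_{video games} = (268.1 − 361.7)/avg = -93.6/314.9 = -0.297237…
%ΔP_{game consoles} = (690 − 582)/avg = 108/636 = 0.169811…
E_cross = (-93.6/314.9) / (108/636) = -1.7503…
E_cross < 0 ⇒ the goods are complements.

-1.75; complements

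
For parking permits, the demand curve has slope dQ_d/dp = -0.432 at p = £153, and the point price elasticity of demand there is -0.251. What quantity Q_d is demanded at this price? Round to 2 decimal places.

Ed = (dQ_d/dp)·(p/Q_d) ⇒ Q_d = (dQ_d/dp)·p/Ed = (-0.432)·153/(-0.251) = 263.3306…

263.33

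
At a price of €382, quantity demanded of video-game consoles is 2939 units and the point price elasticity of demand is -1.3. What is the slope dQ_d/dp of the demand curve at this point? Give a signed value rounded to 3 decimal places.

Ed = (dQ_d/dp)·(p/Q_d) ⇒ dQ_d/dp = Ed·Q_d/p = (-1.3)·2939/382 = -10.00183…

-10.002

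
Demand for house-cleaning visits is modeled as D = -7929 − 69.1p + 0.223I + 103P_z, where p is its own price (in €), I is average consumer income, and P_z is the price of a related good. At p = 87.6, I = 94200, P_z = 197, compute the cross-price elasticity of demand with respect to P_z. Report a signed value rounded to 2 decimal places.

0.74

At the given values, D = -7929 − 69.1(87.6) + 0.223(94200) + 103(197) = 27315.44.
∂D/∂P_z = 103.
E = (103) × (197/27315.44) = 0.7428…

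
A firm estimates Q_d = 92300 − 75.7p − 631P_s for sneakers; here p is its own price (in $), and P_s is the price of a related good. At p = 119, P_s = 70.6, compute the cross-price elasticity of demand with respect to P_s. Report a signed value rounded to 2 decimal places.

At the given values, Q_d = 92300 − 75.7(119) − 631(70.6) = 38743.1.
∂Q_d/∂P_s = -631.
E = (-631) × (70.6/38743.1) = -1.1498…

-1.15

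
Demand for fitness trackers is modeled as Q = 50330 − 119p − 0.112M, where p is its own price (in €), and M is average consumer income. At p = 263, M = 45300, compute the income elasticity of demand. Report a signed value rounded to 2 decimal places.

At the given values, Q = 50330 − 119(263) − 0.112(45300) = 13959.4.
∂Q/∂M = -0.112.
E = (-0.112) × (45300/13959.4) = -0.3634…

-0.36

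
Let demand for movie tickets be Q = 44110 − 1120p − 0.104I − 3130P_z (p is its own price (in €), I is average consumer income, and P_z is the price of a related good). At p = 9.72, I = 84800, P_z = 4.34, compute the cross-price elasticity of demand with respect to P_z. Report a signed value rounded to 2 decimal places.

-1.26

At the given values, Q = 44110 − 1120(9.72) − 0.104(84800) − 3130(4.34) = 10820.2.
∂Q/∂P_z = -3130.
E = (-3130) × (4.34/10820.2) = -1.2554…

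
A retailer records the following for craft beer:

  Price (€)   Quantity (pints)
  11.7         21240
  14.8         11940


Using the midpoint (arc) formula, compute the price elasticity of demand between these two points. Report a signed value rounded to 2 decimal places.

-2.40

%ΔQ = (11940 − 21240) / [(21240 + 11940)/2] = -9300/16590 = -0.560578…
%ΔP = (14.8 − 11.7) / [(11.7 + 14.8)/2] = 3.1/13.25 = 0.233962…
Arc Ed = %ΔQ / %ΔP = (-9300/16590) / (3.1/13.25) = -2.3960…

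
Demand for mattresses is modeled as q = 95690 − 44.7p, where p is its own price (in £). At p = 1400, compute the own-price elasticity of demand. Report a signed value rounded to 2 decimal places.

-1.89

At the given values, q = 95690 − 44.7(1400) = 33110.
∂q/∂p = −44.7.
E = (-44.7) × (1400/33110) = -1.8900…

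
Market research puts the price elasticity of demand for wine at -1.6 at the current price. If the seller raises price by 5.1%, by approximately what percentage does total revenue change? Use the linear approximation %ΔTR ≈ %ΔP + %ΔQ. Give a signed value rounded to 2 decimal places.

-3.06%

%ΔQ ≈ Ed × %ΔP = (-1.6) × (+5.1%) = -8.1600%
%ΔTR ≈ %ΔP + %ΔQ = (+5.1%) + (-8.1600%) = -3.0600%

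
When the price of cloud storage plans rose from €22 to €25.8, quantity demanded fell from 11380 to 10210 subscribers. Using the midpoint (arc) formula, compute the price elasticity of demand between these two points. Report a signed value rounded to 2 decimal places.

-0.68

%ΔQ = (10210 − 11380) / [(11380 + 10210)/2] = -1170/10795 = -0.108383…
%ΔP = (25.8 − 22) / [(22 + 25.8)/2] = 3.8/23.9 = 0.158995…
Arc Ed = %ΔQ / %ΔP = (-1170/10795) / (3.8/23.9) = -0.6816…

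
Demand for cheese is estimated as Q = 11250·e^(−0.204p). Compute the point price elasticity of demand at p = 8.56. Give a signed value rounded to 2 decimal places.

dQ/dp = −0.204·Q = -400.314. At p = 8.56, Q = 1962.32.
Ed = (dQ/dp)·(p/Q) = (-400.314) × (8.56/1962.32) = -1.7462…

-1.75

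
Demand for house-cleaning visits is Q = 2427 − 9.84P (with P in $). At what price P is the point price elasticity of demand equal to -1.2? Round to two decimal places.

134.53

Ed = −9.84P/(2427 − 9.84P). Set this equal to -1.2:
9.84P = 1.2·(2427 − 9.84P) ⇒ 9.84P(1 + 1.2) = 1.2·2427
P = 1.2·2427 / (9.84·2.2) = 134.5343…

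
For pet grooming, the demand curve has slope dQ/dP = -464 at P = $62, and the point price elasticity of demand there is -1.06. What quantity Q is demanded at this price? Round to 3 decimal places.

Ed = (dQ/dP)·(P/Q) ⇒ Q = (dQ/dP)·P/Ed = (-464)·62/(-1.06) = 27139.62264…

27139.623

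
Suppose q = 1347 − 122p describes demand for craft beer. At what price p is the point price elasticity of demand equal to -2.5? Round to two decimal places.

Ed = −122p/(1347 − 122p). Set this equal to -2.5:
122p = 2.5·(1347 − 122p) ⇒ 122p(1 + 2.5) = 2.5·1347
p = 2.5·1347 / (122·3.5) = 7.8864…

7.89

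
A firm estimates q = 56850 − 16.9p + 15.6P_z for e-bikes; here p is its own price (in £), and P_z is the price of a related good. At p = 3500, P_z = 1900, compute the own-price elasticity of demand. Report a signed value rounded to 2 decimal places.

-2.16

At the given values, q = 56850 − 16.9(3500) + 15.6(1900) = 27340.
∂q/∂p = −16.9.
E = (-16.9) × (3500/27340) = -2.1634…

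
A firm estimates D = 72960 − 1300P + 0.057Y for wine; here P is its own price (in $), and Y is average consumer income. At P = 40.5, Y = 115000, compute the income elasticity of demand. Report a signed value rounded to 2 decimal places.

At the given values, D = 72960 − 1300(40.5) + 0.057(115000) = 26865.
∂D/∂Y = 0.057.
E = (0.057) × (115000/26865) = 0.2439…

0.24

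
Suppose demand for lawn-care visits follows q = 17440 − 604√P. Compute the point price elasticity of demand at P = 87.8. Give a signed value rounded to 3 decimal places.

dq/dP = −604/(2√P) = -32.23. At P = 87.8, q = 11780.4.
Ed = (dq/dP)·(P/q) = (-32.23) × (87.8/11780.4) = -0.24021…

-0.240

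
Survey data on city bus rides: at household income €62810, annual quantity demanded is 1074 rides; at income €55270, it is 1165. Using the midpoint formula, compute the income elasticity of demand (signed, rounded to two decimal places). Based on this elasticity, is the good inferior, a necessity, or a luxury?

%ΔQ = (1165 − 1074)/[( 1074 + 1165)/2] = 91/1119.5 = 0.081286…
%ΔIncome = (55270 − 62810)/[( 62810 + 55270)/2] = -7540/59040 = -0.127710…
E_income = (91/1119.5) / (-7540/59040) = -0.6364…
E_income < 0 ⇒ inferior good.

-0.64; inferior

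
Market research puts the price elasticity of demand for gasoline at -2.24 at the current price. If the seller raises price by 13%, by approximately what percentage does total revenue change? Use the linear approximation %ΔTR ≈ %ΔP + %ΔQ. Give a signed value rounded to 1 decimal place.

-16.1%

%ΔQ ≈ Ed × %ΔP = (-2.24) × (+13%) = -29.1200%
%ΔTR ≈ %ΔP + %ΔQ = (+13%) + (-29.1200%) = -16.1200%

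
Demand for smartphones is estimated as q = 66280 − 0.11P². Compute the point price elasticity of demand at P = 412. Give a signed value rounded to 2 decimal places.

-0.78

dq/dP = −2·0.11·P = -90.64. At P = 412, q = 47608.16.
Ed = (dq/dP)·(P/q) = (-90.64) × (412/47608.16) = -0.7843…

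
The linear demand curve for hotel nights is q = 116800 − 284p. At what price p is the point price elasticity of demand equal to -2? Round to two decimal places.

Ed = −284p/(116800 − 284p). Set this equal to -2:
284p = 2·(116800 − 284p) ⇒ 284p(1 + 2) = 2·116800
p = 2·116800 / (284·3) = 274.1784…

274.18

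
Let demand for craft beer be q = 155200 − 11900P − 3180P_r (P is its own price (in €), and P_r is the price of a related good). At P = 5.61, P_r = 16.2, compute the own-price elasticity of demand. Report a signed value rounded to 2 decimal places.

-1.81

At the given values, q = 155200 − 11900(5.61) − 3180(16.2) = 36925.
∂q/∂P = −11900.
E = (-11900) × (5.61/36925) = -1.8079…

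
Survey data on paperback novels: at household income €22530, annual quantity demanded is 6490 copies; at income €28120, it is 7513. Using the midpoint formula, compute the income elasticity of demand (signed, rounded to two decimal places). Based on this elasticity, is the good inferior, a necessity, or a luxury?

%ΔQ = (7513 − 6490)/[( 6490 + 7513)/2] = 1023/7001.5 = 0.146111…
%ΔIncome = (28120 − 22530)/[( 22530 + 28120)/2] = 5590/25325 = 0.220730…
E_income = (1023/7001.5) / (5590/25325) = 0.6619…
0 < E_income < 1 ⇒ normal good, necessity.

0.66; necessity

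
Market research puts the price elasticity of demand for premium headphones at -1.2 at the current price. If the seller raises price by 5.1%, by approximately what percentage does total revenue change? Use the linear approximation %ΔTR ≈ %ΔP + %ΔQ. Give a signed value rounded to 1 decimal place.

-1.0%

%ΔQ ≈ Ed × %ΔP = (-1.2) × (+5.1%) = -6.1200%
%ΔTR ≈ %ΔP + %ΔQ = (+5.1%) + (-6.1200%) = -1.0200%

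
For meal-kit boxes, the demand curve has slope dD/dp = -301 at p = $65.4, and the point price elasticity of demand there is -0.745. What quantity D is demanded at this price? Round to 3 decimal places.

Ed = (dD/dp)·(p/D) ⇒ D = (dD/dp)·p/Ed = (-301)·65.4/(-0.745) = 26423.35570…

26423.356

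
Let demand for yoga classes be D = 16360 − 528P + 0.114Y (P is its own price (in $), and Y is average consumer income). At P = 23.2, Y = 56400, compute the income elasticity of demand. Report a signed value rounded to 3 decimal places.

At the given values, D = 16360 − 528(23.2) + 0.114(56400) = 10540.
∂D/∂Y = 0.114.
E = (0.114) × (56400/10540) = 0.61001…

0.610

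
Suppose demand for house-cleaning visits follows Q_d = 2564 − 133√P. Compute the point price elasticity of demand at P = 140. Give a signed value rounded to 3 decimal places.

-0.795

dQ_d/dP = −133/(2√P) = -5.62028. At P = 140, Q_d = 990.323.
Ed = (dQ_d/dP)·(P/Q_d) = (-5.62028) × (140/990.323) = -0.79452…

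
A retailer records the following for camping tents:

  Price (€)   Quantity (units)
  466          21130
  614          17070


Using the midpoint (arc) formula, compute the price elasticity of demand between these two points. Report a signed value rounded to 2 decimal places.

-0.78

%ΔQ = (17070 − 21130) / [(21130 + 17070)/2] = -4060/19100 = -0.212565…
%ΔP = (614 − 466) / [(466 + 614)/2] = 148/540 = 0.274074…
Arc Ed = %ΔQ / %ΔP = (-4060/19100) / (148/540) = -0.7755…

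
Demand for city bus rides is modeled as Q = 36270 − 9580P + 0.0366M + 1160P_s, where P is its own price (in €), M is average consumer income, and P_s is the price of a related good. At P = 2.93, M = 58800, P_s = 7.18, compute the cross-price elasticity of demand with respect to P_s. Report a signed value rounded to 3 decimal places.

0.446

At the given values, Q = 36270 − 9580(2.93) + 0.0366(58800) + 1160(7.18) = 18681.48.
∂Q/∂P_s = 1160.
E = (1160) × (7.18/18681.48) = 0.44583…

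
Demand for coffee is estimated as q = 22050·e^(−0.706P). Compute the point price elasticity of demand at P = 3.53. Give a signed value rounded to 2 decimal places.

dq/dP = −0.706·q = -1287.87. At P = 3.53, q = 1824.18.
Ed = (dq/dP)·(P/q) = (-1287.87) × (3.53/1824.18) = -2.4921…

-2.49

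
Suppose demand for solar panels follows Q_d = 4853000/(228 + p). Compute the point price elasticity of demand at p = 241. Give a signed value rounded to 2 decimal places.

-0.51

dQ_d/dp = −4853000/(228 + p)² = -22.063. At p = 241, Q_d = 10347.5.
Ed = (dQ_d/dp)·(p/Q_d) = (-22.063) × (241/10347.5) = -0.5138…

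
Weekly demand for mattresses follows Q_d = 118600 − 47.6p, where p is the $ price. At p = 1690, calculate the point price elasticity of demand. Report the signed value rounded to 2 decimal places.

-2.11

dQ_d/dp = −47.6. At p = 1690, Q_d = 118600 − 47.6(1690) = 38156.
Ed = (dQ_d/dp)·(p/Q_d) = −47.6 × (1690/38156) = -2.1082…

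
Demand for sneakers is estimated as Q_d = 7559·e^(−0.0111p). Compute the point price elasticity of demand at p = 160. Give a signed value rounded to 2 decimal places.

dQ_d/dp = −0.0111·Q_d = -14.2063. At p = 160, Q_d = 1279.84.
Ed = (dQ_d/dp)·(p/Q_d) = (-14.2063) × (160/1279.84) = -1.776

-1.78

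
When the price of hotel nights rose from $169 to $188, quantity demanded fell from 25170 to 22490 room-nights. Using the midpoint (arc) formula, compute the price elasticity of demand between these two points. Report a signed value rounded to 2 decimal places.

-1.06

%ΔQ = (22490 − 25170) / [(25170 + 22490)/2] = -2680/23830 = -0.112463…
%ΔP = (188 − 169) / [(169 + 188)/2] = 19/178.5 = 0.106442…
Arc Ed = %ΔQ / %ΔP = (-2680/23830) / (19/178.5) = -1.0565…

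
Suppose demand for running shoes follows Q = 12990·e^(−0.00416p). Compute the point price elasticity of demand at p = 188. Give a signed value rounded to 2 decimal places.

dQ/dp = −0.00416·Q = -24.7201. At p = 188, Q = 5942.32.
Ed = (dQ/dp)·(p/Q) = (-24.7201) × (188/5942.32) = -0.7820…

-0.78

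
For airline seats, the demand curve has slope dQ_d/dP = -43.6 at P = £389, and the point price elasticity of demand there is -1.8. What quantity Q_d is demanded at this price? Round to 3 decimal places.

9422.444

Ed = (dQ_d/dP)·(P/Q_d) ⇒ Q_d = (dQ_d/dP)·P/Ed = (-43.6)·389/(-1.8) = 9422.44444…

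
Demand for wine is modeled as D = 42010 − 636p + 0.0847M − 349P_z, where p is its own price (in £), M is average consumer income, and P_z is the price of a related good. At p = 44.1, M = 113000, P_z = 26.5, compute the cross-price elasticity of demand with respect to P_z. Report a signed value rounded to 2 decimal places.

At the given values, D = 42010 − 636(44.1) + 0.0847(113000) − 349(26.5) = 14285.
∂D/∂P_z = -349.
E = (-349) × (26.5/14285) = -0.6474…

-0.65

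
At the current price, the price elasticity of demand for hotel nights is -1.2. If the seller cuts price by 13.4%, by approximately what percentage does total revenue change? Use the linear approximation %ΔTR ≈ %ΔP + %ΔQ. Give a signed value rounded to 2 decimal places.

%ΔQ ≈ Ed × %ΔP = (-1.2) × (-13.4%) = +16.0800%
%ΔTR ≈ %ΔP + %ΔQ = (-13.4%) + (+16.0800%) = +2.6800%

+2.68%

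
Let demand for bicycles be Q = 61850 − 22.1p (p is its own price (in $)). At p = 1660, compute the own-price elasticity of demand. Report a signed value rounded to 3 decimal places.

At the given values, Q = 61850 − 22.1(1660) = 25164.
∂Q/∂p = −22.1.
E = (-22.1) × (1660/25164) = -1.45787…

-1.458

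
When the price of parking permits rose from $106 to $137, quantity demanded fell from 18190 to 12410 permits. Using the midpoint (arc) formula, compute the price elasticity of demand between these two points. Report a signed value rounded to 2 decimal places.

-1.48

%ΔQ = (12410 − 18190) / [(18190 + 12410)/2] = -5780/15300 = -0.377777…
%ΔP = (137 − 106) / [(106 + 137)/2] = 31/121.5 = 0.255144…
Arc Ed = %ΔQ / %ΔP = (-5780/15300) / (31/121.5) = -1.4806…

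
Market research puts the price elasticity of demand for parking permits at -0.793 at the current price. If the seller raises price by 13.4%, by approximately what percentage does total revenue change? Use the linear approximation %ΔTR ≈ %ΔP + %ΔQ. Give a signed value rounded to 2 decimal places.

%ΔQ ≈ Ed × %ΔP = (-0.793) × (+13.4%) = -10.6262%
%ΔTR ≈ %ΔP + %ΔQ = (+13.4%) + (-10.6262%) = +2.7738%

+2.77%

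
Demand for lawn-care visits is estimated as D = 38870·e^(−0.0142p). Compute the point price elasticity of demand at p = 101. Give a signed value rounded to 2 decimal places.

dD/dp = −0.0142·D = -131.534. At p = 101, D = 9262.95.
Ed = (dD/dp)·(p/D) = (-131.534) × (101/9262.95) = -1.4342

-1.43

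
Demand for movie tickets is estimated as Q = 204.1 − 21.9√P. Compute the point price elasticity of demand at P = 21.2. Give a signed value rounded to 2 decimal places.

-0.49

dQ/dP = −21.9/(2√P) = -2.37819. At P = 21.2, Q = 103.265.
Ed = (dQ/dP)·(P/Q) = (-2.37819) × (21.2/103.265) = -0.4882…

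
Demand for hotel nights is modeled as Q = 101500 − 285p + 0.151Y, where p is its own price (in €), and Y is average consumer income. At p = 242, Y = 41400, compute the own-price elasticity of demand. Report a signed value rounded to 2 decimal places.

At the given values, Q = 101500 − 285(242) + 0.151(41400) = 38781.4.
∂Q/∂p = −285.
E = (-285) × (242/38781.4) = -1.7784…

-1.78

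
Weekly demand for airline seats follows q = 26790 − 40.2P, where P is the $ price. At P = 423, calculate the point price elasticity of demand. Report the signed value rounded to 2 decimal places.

dq/dP = −40.2. At P = 423, q = 26790 − 40.2(423) = 9785.4.
Ed = (dq/dP)·(P/q) = −40.2 × (423/9785.4) = -1.7377…

-1.74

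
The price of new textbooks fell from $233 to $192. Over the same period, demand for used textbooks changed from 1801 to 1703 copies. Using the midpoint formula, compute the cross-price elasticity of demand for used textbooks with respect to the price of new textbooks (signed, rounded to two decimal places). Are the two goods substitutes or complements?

%ΔQ_{used textbooks} = (1703 − 1801)/avg = -98/1752 = -0.055936…
%ΔP_{new textbooks} = (192 − 233)/avg = -41/212.5 = -0.192941…
E_cross = (-98/1752) / (-41/212.5) = 0.2899…
E_cross > 0 ⇒ the goods are substitutes.

0.29; substitutes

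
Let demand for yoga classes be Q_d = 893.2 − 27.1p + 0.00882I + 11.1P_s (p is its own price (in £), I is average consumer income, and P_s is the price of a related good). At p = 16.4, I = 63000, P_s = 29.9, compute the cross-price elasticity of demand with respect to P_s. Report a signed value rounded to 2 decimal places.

0.25

At the given values, Q_d = 893.2 − 27.1(16.4) + 0.00882(63000) + 11.1(29.9) = 1336.31.
∂Q_d/∂P_s = 11.1.
E = (11.1) × (29.9/1336.31) = 0.2483…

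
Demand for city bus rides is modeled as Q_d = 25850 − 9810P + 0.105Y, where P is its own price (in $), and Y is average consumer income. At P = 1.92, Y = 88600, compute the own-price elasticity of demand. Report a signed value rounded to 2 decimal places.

At the given values, Q_d = 25850 − 9810(1.92) + 0.105(88600) = 16317.8.
∂Q_d/∂P = −9810.
E = (-9810) × (1.92/16317.8) = -1.1542…

-1.15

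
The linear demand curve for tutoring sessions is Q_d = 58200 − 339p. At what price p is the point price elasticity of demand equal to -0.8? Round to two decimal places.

Ed = −339p/(58200 − 339p). Set this equal to -0.8:
339p = 0.8·(58200 − 339p) ⇒ 339p(1 + 0.8) = 0.8·58200
p = 0.8·58200 / (339·1.8) = 76.3028…

76.30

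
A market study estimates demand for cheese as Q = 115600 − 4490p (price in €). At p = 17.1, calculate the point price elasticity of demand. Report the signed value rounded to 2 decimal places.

dQ/dp = −4490. At p = 17.1, Q = 115600 − 4490(17.1) = 38821.
Ed = (dQ/dp)·(p/Q) = −4490 × (17.1/38821) = -1.9777…

-1.98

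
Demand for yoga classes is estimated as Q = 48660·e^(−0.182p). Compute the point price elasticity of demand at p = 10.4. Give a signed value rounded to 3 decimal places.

-1.893

dQ/dp = −0.182·Q = -1334.17. At p = 10.4, Q = 7330.6.
Ed = (dQ/dp)·(p/Q) = (-1334.17) × (10.4/7330.6) = -1.8928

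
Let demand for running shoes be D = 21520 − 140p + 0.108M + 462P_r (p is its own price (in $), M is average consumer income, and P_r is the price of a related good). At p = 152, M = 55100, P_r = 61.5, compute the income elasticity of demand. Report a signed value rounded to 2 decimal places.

At the given values, D = 21520 − 140(152) + 0.108(55100) + 462(61.5) = 34603.8.
∂D/∂M = 0.108.
E = (0.108) × (55100/34603.8) = 0.1719…

0.17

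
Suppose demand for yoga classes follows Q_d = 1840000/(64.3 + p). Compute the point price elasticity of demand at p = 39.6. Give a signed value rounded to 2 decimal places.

dQ_d/dp = −1840000/(64.3 + p)² = -170.446. At p = 39.6, Q_d = 17709.3.
Ed = (dQ_d/dp)·(p/Q_d) = (-170.446) × (39.6/17709.3) = -0.3811…

-0.38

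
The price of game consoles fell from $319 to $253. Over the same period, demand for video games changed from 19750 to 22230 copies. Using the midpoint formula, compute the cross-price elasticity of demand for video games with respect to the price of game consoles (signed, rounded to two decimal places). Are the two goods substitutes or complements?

-0.51; complements

%ΔQ_{video games} = (22230 − 19750)/avg = 2480/20990 = 0.118151…
%ΔP_{game consoles} = (253 − 319)/avg = -66/286 = -0.230769…
E_cross = (2480/20990) / (-66/286) = -0.5119…
E_cross < 0 ⇒ the goods are complements.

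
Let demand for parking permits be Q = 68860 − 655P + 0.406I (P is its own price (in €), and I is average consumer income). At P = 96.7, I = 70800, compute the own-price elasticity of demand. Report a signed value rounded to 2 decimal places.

At the given values, Q = 68860 − 655(96.7) + 0.406(70800) = 34266.3.
∂Q/∂P = −655.
E = (-655) × (96.7/34266.3) = -1.8484…

-1.85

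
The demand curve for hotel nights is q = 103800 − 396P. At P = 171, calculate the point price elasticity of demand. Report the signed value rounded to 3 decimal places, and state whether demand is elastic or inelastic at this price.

dq/dP = −396. At P = 171, q = 103800 − 396(171) = 36084.
Ed = (dq/dP)·(P/q) = −396 × (171/36084) = -1.87662…
|Ed| = 1.877 > 1, so demand is elastic.

-1.877; elastic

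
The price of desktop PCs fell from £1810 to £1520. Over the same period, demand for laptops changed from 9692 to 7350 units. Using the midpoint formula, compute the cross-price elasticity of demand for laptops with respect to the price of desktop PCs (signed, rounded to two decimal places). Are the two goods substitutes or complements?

1.58; substitutes

%ΔQ_{laptops} = (7350 − 9692)/avg = -2342/8521 = -0.274850…
%ΔP_{desktop PCs} = (1520 − 1810)/avg = -290/1665 = -0.174174…
E_cross = (-2342/8521) / (-290/1665) = 1.5780…
E_cross > 0 ⇒ the goods are substitutes.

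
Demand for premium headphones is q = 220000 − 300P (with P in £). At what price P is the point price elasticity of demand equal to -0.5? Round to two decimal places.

Ed = −300P/(220000 − 300P). Set this equal to -0.5:
300P = 0.5·(220000 − 300P) ⇒ 300P(1 + 0.5) = 0.5·220000
P = 0.5·220000 / (300·1.5) = 244.4444…

244.44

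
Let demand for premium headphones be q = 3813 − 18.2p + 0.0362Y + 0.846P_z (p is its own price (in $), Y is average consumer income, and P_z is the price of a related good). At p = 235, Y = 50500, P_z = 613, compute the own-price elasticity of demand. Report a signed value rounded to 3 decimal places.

At the given values, q = 3813 − 18.2(235) + 0.0362(50500) + 0.846(613) = 1882.698.
∂q/∂p = −18.2.
E = (-18.2) × (235/1882.698) = -2.27173…

-2.272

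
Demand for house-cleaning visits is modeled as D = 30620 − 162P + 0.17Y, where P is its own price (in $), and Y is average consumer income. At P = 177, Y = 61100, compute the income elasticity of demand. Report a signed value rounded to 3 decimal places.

0.842

At the given values, D = 30620 − 162(177) + 0.17(61100) = 12333.
∂D/∂Y = 0.17.
E = (0.17) × (61100/12333) = 0.84221…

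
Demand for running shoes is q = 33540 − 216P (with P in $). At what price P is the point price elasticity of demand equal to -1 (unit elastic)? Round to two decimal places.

77.64

Ed = −216P/(33540 − 216P). Set this equal to -1:
216P = 1·(33540 − 216P) ⇒ 216P(1 + 1) = 1·33540
P = 1·33540 / (216·2) = 77.6388…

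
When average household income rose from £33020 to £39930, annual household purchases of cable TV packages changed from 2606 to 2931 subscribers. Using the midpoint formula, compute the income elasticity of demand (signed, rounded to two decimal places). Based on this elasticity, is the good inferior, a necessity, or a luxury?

0.62; necessity

%ΔQ = (2931 − 2606)/[( 2606 + 2931)/2] = 325/2768.5 = 0.117392…
%ΔIncome = (39930 − 33020)/[( 33020 + 39930)/2] = 6910/36475 = 0.189444…
E_income = (325/2768.5) / (6910/36475) = 0.6196…
0 < E_income < 1 ⇒ normal good, necessity.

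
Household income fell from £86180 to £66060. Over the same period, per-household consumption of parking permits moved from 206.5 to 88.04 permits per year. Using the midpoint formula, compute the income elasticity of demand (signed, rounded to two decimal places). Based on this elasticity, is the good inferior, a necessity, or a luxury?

%ΔQ = (88.04 − 206.5)/[( 206.5 + 88.04)/2] = -118.46/147.27 = -0.804372…
%ΔIncome = (66060 − 86180)/[( 86180 + 66060)/2] = -20120/76120 = -0.264319…
E_income = (-118.46/147.27) / (-20120/76120) = 3.0431…
E_income > 1 ⇒ normal good, luxury.

3.04; luxury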